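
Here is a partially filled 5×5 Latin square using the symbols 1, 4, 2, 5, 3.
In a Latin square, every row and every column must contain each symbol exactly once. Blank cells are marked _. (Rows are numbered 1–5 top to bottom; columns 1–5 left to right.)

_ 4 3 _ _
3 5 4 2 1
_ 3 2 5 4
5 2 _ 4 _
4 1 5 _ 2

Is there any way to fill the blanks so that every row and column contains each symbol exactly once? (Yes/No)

No row or column among the givens repeats a symbol, and propagating forced cells runs into no contradiction.
One valid completion exists (for instance, 2 4 3 1 5 / 3 5 4 2 1 / 1 3 2 5 4 / 5 2 1 4 3 / 4 1 5 3 2).

Yes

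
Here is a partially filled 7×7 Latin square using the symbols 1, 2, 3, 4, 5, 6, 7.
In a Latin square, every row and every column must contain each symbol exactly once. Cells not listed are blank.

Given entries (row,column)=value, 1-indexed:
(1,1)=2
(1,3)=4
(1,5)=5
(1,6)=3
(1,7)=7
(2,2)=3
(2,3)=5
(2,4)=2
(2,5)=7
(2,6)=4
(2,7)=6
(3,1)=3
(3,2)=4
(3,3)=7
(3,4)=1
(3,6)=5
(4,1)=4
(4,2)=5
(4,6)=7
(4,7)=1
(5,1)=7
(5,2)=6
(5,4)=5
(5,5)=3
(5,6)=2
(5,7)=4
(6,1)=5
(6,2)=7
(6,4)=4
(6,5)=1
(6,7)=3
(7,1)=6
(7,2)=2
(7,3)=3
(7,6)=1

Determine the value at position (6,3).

2

Row 1, column 2: row 1 has {2, 3, 4, 5, 7} and column 2 has {2, 3, 4, 5, 6, 7}, leaving only 1.
Row 1, column 4: row 1 has {1, 2, 3, 4, 5, 7} and column 4 has {1, 2, 4, 5}, leaving only 6.
Row 2, column 1: row 2 has {2, 3, 4, 5, 6, 7} and column 1 has {2, 3, 4, 5, 6, 7}, leaving only 1.
Row 3, column 7: row 3 has {1, 3, 4, 5, 7} and column 7 has {1, 3, 4, 6, 7}, leaving only 2.
Row 3, column 5: row 3 has {1, 2, 3, 4, 5, 7} and column 5 has {1, 3, 5, 7}, leaving only 6.
Row 4, column 4: row 4 has {1, 4, 5, 7} and column 4 has {1, 2, 4, 5, 6}, leaving only 3.
Row 4, column 5: row 4 has {1, 3, 4, 5, 7} and column 5 has {1, 3, 5, 6, 7}, leaving only 2.
Row 4, column 3: row 4 has {1, 2, 3, 4, 5, 7} and column 3 has {3, 4, 5, 7}, leaving only 6.
Row 6 already has {1, 3, 4, 5, 7} and column 3 already has {3, 4, 5, 6, 7}, so row 6, column 3 must be 2.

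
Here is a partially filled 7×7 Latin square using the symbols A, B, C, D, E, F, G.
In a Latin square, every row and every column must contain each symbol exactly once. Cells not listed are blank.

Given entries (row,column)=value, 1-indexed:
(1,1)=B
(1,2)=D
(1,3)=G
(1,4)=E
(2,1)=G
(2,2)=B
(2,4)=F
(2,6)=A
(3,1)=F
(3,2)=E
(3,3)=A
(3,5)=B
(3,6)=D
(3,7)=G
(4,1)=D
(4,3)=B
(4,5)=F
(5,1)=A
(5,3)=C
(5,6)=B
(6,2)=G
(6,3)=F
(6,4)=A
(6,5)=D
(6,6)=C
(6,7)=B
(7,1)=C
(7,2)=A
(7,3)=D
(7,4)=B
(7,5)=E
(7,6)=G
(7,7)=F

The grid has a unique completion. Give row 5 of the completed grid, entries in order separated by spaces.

A F C D G B E

Row 5, column 2: row 5 has {A, B, C} and column 2 has {A, B, D, E, G}, leaving only F.
Row 5, column 5: row 5 has {A, B, C, F} and column 5 has {B, D, E, F}, leaving only G.
Row 5, column 4: row 5 has {A, B, C, F, G} and column 4 has {A, B, E, F}, leaving only D.
Row 5, column 7: row 5 has {A, B, C, D, F, G} and column 7 has {B, F, G}, leaving only E.
So row 5 reads: A F C D G B E.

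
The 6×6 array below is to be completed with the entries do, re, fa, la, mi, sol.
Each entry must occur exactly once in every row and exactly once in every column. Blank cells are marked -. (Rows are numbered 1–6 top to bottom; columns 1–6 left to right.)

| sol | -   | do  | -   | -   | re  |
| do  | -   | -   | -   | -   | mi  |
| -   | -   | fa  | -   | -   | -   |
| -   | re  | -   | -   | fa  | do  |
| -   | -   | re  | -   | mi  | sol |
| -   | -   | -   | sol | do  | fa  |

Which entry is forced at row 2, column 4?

Row 1, column 5: row 1 has {do, re, sol} and column 5 has {do, fa, mi}, leaving only la.
Row 3, column 6: row 3 has {fa} and column 6 has {do, re, fa, mi, sol}, leaving only la.
Row 2, column 4 is narrowed to {re, fa, la}.
If it were fa, then row 5, column 4 would be left with no valid symbol.
If it were la, then row 4, column 3 would be left with no valid symbol.
So row 2, column 4 must be re.

re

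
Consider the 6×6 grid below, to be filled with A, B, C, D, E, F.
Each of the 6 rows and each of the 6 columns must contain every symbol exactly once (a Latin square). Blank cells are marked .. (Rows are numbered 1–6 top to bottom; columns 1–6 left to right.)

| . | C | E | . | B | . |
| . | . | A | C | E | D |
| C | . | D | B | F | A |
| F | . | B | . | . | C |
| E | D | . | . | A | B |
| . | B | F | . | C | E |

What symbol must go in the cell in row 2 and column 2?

Row 2 already has {A, C, D, E} and column 2 already has {B, C, D}, so row 2, column 2 must be F.

F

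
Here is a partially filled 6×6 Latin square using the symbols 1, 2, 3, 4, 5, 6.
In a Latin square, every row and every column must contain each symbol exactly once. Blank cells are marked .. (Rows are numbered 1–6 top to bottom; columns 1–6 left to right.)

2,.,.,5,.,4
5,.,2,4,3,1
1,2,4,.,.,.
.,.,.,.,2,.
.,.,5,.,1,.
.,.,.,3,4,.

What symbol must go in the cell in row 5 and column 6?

Row 1, column 5: row 1 has {2, 4, 5} and column 5 has {1, 2, 3, 4}, leaving only 6.
Row 2, column 2: row 2 has {1, 2, 3, 4, 5} and column 2 has {2}, leaving only 6.
Row 3, column 4: row 3 has {1, 2, 4} and column 4 has {3, 4, 5}, leaving only 6.
Row 3, column 5: row 3 has {1, 2, 4, 6} and column 5 has {1, 2, 3, 4, 6}, leaving only 5.
Row 3, column 6: row 3 has {1, 2, 4, 5, 6} and column 6 has {1, 4}, leaving only 3.
Row 4, column 4: row 4 has {2} and column 4 has {3, 4, 5, 6}, leaving only 1.
Row 5, column 4: row 5 has {1, 5} and column 4 has {1, 3, 4, 5, 6}, leaving only 2.
Row 5 already has {1, 2, 5} and column 6 already has {1, 3, 4}, so row 5, column 6 must be 6.

6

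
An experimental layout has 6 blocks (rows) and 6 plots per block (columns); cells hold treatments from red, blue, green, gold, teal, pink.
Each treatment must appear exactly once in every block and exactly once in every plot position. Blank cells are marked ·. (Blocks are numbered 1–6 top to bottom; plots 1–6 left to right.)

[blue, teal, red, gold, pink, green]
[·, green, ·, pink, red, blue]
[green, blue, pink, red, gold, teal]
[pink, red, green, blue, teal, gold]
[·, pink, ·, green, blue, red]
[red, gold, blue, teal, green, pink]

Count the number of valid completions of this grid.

Block 2, plot 1: eliminating its block and plot leaves {gold, teal}.
Block 2, plot 3: eliminating its block and plot leaves {gold, teal}.
Block 5, plot 1: eliminating its block and plot leaves {gold, teal}.
Block 5, plot 3: eliminating its block and plot leaves {gold, teal}.
Enumerating the assignments across these blanks that avoid any block or plot repeat gives 2 completions.

2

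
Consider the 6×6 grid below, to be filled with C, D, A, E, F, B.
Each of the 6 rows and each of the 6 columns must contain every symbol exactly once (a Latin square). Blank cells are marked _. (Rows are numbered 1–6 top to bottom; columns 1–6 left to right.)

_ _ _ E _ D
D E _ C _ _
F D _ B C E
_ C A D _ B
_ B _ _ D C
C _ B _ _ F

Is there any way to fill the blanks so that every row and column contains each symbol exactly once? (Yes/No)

No

Row 3, column 3: row 3 together with column 3 already contain {C, D, A, E, F, B} — every symbol — so nothing can go there. The grid has no valid completion.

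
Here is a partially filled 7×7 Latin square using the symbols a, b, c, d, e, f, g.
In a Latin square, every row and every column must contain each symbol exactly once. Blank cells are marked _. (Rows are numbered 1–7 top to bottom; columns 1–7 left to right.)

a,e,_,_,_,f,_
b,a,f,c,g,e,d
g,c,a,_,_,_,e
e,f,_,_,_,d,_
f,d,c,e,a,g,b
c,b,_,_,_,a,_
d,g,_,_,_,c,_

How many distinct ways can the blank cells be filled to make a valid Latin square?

Row 1, column 3: eliminating its row and column leaves {b, d, g}.
Row 1, column 4: eliminating its row and column leaves {b, d, g}.
Row 1, column 5: eliminating its row and column leaves {b, c, d}.
Row 1, column 7: eliminating its row and column leaves {c, g}.
Row 3, column 4: eliminating its row and column leaves {b, d, f}.
Row 3, column 5: eliminating its row and column leaves {b, d, f}.
Row 3, column 6: eliminating its row and column leaves {b}.
Row 4, column 3: eliminating its row and column leaves {b, g}.
Row 4, column 4: eliminating its row and column leaves {a, b, g}.
Row 4, column 5: eliminating its row and column leaves {b, c}.
Row 4, column 7: eliminating its row and column leaves {a, c, g}.
Row 6, column 3: eliminating its row and column leaves {d, e, g}.
Row 6, column 4: eliminating its row and column leaves {d, f, g}.
Row 6, column 5: eliminating its row and column leaves {d, e, f}.
Row 6, column 7: eliminating its row and column leaves {f, g}.
Row 7, column 3: eliminating its row and column leaves {b, e}.
Row 7, column 4: eliminating its row and column leaves {a, b, f}.
Row 7, column 5: eliminating its row and column leaves {b, e, f}.
Row 7, column 7: eliminating its row and column leaves {a, f}.
Enumerating the assignments across these blanks that avoid any row or column repeat gives 9 completions.

9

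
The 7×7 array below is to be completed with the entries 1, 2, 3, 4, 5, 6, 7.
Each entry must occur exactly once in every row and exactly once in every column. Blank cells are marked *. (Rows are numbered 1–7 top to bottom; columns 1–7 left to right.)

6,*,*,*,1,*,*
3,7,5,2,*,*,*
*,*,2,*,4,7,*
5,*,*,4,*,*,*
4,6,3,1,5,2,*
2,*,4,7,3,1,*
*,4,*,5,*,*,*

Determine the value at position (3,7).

Row 1, column 3: row 1 has {1, 6} and column 3 has {2, 3, 4, 5}, leaving only 7.
Row 1, column 4: row 1 has {1, 6, 7} and column 4 has {1, 2, 4, 5, 7}, leaving only 3.
Row 2, column 5: row 2 has {2, 3, 5, 7} and column 5 has {1, 3, 4, 5}, leaving only 6.
Row 2, column 6: row 2 has {2, 3, 5, 6, 7} and column 6 has {1, 2, 7}, leaving only 4.
Row 1, column 6: row 1 has {1, 3, 6, 7} and column 6 has {1, 2, 4, 7}, leaving only 5.
Row 1, column 2: row 1 has {1, 3, 5, 6, 7} and column 2 has {4, 6, 7}, leaving only 2.
Row 1, column 7: row 1 has {1, 2, 3, 5, 6, 7} and column 7 has {}, leaving only 4.
Row 2, column 7: row 2 has {2, 3, 4, 5, 6, 7} and column 7 has {4}, leaving only 1.
Row 3, column 1: row 3 has {2, 4, 7} and column 1 has {2, 3, 4, 5, 6}, leaving only 1.
Row 3, column 4: row 3 has {1, 2, 4, 7} and column 4 has {1, 2, 3, 4, 5, 7}, leaving only 6.
Row 5, column 7: row 5 has {1, 2, 3, 4, 5, 6} and column 7 has {1, 4}, leaving only 7.
Row 6, column 2: row 6 has {1, 2, 3, 4, 7} and column 2 has {2, 4, 6, 7}, leaving only 5.
Row 3, column 2: row 3 has {1, 2, 4, 6, 7} and column 2 has {2, 4, 5, 6, 7}, leaving only 3.
Row 3 already has {1, 2, 3, 4, 6, 7} and column 7 already has {1, 4, 7}, so row 3, column 7 must be 5.

5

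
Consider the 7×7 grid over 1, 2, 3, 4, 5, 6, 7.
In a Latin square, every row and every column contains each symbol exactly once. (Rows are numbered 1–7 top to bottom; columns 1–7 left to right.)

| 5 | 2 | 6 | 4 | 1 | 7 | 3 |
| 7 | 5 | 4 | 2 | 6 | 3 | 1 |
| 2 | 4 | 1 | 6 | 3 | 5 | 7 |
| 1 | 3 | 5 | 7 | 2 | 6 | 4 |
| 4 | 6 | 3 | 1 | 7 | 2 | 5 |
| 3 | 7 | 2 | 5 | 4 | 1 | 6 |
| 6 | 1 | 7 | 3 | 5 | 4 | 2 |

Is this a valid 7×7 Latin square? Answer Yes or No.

Yes

Each row is a permutation of the 7 symbols, and so is each column.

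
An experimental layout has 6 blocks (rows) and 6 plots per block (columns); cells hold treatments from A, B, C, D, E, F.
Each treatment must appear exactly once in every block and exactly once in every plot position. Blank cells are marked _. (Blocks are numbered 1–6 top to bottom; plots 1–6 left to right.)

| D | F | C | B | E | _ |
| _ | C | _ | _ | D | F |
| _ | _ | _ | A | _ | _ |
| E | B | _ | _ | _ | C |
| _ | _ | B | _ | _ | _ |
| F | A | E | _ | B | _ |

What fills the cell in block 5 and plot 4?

Block 1, plot 6: block 1 has {B, C, D, E, F} and plot 6 has {C, F}, leaving only A.
Block 2, plot 3: block 2 has {C, D, F} and plot 3 has {B, C, E}, leaving only A.
Block 2, plot 1: block 2 has {A, C, D, F} and plot 1 has {D, E, F}, leaving only B.
Block 2, plot 4: block 2 has {A, B, C, D, F} and plot 4 has {A, B}, leaving only E.
Block 3, plot 1: block 3 has {A} and plot 1 has {B, D, E, F}, leaving only C.
Block 3, plot 5: block 3 has {A, C} and plot 5 has {B, D, E}, leaving only F.
Block 3, plot 3: block 3 has {A, C, F} and plot 3 has {A, B, C, E}, leaving only D.
Block 3, plot 2: block 3 has {A, C, D, F} and plot 2 has {A, B, C, F}, leaving only E.
Block 3, plot 6: block 3 has {A, C, D, E, F} and plot 6 has {A, C, F}, leaving only B.
Block 4, plot 3: block 4 has {B, C, E} and plot 3 has {A, B, C, D, E}, leaving only F.
Block 4, plot 4: block 4 has {B, C, E, F} and plot 4 has {A, B, E}, leaving only D.
Block 4, plot 5: block 4 has {B, C, D, E, F} and plot 5 has {B, D, E, F}, leaving only A.
Block 5, plot 1: block 5 has {B} and plot 1 has {B, C, D, E, F}, leaving only A.
Block 5, plot 2: block 5 has {A, B} and plot 2 has {A, B, C, E, F}, leaving only D.
Block 5, plot 5: block 5 has {A, B, D} and plot 5 has {A, B, D, E, F}, leaving only C.
Block 5 already has {A, B, C, D} and plot 4 already has {A, B, D, E}, so block 5, plot 4 must be F.

F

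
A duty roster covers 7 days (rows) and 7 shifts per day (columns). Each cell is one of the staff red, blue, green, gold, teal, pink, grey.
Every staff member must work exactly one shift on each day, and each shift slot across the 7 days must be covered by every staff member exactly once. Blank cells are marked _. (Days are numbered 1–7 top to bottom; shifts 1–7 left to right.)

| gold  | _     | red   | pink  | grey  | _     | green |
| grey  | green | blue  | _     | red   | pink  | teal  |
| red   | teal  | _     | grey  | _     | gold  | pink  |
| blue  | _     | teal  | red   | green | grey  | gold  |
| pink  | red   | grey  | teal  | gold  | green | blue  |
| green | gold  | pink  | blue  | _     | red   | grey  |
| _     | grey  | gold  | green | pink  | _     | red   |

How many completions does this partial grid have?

Day 1, shift 2: eliminating its day and shift leaves {blue}.
Day 1, shift 6: eliminating its day and shift leaves {blue, teal}.
Day 2, shift 4: eliminating its day and shift leaves {gold}.
Day 3, shift 3: eliminating its day and shift leaves {green}.
Day 3, shift 5: eliminating its day and shift leaves {blue}.
Day 4, shift 2: eliminating its day and shift leaves {pink}.
Day 6, shift 5: eliminating its day and shift leaves {teal}.
Day 7, shift 1: eliminating its day and shift leaves {teal}.
Day 7, shift 6: eliminating its day and shift leaves {blue, teal}.
Only one assignment across all blanks avoids any day or shift repeat, giving 1 completion.

1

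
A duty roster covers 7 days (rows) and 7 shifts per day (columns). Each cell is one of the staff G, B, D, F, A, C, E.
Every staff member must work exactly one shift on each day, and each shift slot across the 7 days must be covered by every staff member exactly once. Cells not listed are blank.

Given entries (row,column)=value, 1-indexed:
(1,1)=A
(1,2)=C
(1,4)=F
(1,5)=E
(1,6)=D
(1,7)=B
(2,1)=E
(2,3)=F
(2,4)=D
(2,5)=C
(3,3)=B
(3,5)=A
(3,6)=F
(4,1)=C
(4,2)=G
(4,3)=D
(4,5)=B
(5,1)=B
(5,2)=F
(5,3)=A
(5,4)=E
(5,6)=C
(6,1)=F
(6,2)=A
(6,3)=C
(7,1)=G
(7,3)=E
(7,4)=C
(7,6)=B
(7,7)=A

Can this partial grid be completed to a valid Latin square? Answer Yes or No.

No day or shift among the givens repeats a symbol, and propagating forced cells runs into no contradiction.
One valid completion exists (for instance, A C G F E D B / E B F D C A G / D E B G A F C / C G D A B E F / B F A E G C D / F A C B D G E / G D E C F B A).

Yes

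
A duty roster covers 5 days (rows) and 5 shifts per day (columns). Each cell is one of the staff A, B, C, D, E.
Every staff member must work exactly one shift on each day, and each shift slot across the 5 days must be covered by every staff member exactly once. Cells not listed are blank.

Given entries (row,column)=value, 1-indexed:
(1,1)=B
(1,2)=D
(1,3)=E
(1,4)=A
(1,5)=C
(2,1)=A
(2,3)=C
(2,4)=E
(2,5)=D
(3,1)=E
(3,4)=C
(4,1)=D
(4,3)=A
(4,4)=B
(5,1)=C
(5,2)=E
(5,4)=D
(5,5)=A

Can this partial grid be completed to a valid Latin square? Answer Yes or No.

Yes

No day or shift among the givens repeats a symbol, and propagating forced cells runs into no contradiction.
One valid completion exists (for instance, B D E A C / A B C E D / E A D C B / D C A B E / C E B D A).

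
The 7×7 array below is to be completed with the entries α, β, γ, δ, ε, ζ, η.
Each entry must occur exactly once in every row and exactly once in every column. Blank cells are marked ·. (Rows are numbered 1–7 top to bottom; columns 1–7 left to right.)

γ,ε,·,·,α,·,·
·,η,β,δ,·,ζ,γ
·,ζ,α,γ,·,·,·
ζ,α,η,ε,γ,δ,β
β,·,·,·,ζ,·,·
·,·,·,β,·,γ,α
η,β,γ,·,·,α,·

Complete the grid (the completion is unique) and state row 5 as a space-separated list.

β γ ε α ζ η δ

Row 2, column 5: row 2 has {β, γ, δ, ζ, η} and column 5 has {α, γ, ζ}, leaving only ε.
Row 2, column 1: row 2 has {β, γ, δ, ε, ζ, η} and column 1 has {β, γ, ζ, η}, leaving only α.
Row 6, column 2: row 6 has {α, β, γ} and column 2 has {α, β, ε, ζ, η}, leaving only δ.
Row 5, column 2: row 5 has {β, ζ} and column 2 has {α, β, δ, ε, ζ, η}, leaving only γ.
Row 6, column 1: row 6 has {α, β, γ, δ} and column 1 has {α, β, γ, ζ, η}, leaving only ε.
Row 3, column 1: row 3 has {α, γ, ζ} and column 1 has {α, β, γ, ε, ζ, η}, leaving only δ.
Row 6, column 3: row 6 has {α, β, γ, δ, ε} and column 3 has {α, β, γ, η}, leaving only ζ.
Row 1, column 3: row 1 has {α, γ, ε} and column 3 has {α, β, γ, ζ, η}, leaving only δ.
Row 5, column 3: row 5 has {β, γ, ζ} and column 3 has {α, β, γ, δ, ζ, η}, leaving only ε.
Row 5, column 6: row 5 has {β, γ, ε, ζ} and column 6 has {α, γ, δ, ζ}, leaving only η.
Row 5, column 4: row 5 has {β, γ, ε, ζ, η} and column 4 has {β, γ, δ, ε}, leaving only α.
Row 5, column 7: row 5 has {α, β, γ, ε, ζ, η} and column 7 has {α, β, γ}, leaving only δ.
So row 5 reads: β γ ε α ζ η δ.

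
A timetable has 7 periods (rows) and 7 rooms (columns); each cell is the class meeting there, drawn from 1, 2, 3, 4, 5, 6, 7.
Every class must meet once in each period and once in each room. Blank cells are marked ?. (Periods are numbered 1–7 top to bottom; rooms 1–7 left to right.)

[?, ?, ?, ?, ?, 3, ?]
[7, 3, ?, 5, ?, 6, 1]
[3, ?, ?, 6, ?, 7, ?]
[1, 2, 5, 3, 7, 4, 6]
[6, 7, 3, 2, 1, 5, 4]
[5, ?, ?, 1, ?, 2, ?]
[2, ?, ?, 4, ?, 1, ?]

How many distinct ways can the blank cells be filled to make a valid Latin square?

12

Period 1, room 1: eliminating its period and room leaves {4}.
Period 1, room 2: eliminating its period and room leaves {1, 4, 5, 6}.
Period 1, room 3: eliminating its period and room leaves {1, 2, 4, 6, 7}.
Period 1, room 4: eliminating its period and room leaves {7}.
Period 1, room 5: eliminating its period and room leaves {2, 4, 5, 6}.
Period 1, room 7: eliminating its period and room leaves {2, 5, 7}.
Period 2, room 3: eliminating its period and room leaves {2, 4}.
Period 2, room 5: eliminating its period and room leaves {2, 4}.
Period 3, room 2: eliminating its period and room leaves {1, 4, 5}.
Period 3, room 3: eliminating its period and room leaves {1, 2, 4}.
Period 3, room 5: eliminating its period and room leaves {2, 4, 5}.
Period 3, room 7: eliminating its period and room leaves {2, 5}.
Period 6, room 2: eliminating its period and room leaves {4, 6}.
Period 6, room 3: eliminating its period and room leaves {4, 6, 7}.
Period 6, room 5: eliminating its period and room leaves {3, 4, 6}.
Period 6, room 7: eliminating its period and room leaves {3, 7}.
Period 7, room 2: eliminating its period and room leaves {5, 6}.
Period 7, room 3: eliminating its period and room leaves {6, 7}.
Period 7, room 5: eliminating its period and room leaves {3, 5, 6}.
Period 7, room 7: eliminating its period and room leaves {3, 5, 7}.
Enumerating the assignments across these blanks that avoid any period or room repeat gives 12 completions.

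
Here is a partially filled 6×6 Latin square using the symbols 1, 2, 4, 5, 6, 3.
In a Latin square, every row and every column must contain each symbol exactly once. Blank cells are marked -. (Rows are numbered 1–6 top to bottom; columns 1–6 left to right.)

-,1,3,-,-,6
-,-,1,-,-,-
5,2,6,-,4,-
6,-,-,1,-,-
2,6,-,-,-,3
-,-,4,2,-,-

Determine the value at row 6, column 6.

Row 1, column 1: row 1 has {1, 6, 3} and column 1 has {2, 5, 6}, leaving only 4.
Row 1, column 4: row 1 has {1, 4, 6, 3} and column 4 has {1, 2}, leaving only 5.
Row 1, column 5: row 1 has {1, 4, 5, 6, 3} and column 5 has {4}, leaving only 2.
Row 2, column 1: row 2 has {1} and column 1 has {2, 4, 5, 6}, leaving only 3.
Row 3, column 4: row 3 has {2, 4, 5, 6} and column 4 has {1, 2, 5}, leaving only 3.
Row 3, column 6: row 3 has {2, 4, 5, 6, 3} and column 6 has {6, 3}, leaving only 1.
Row 6 already has {2, 4} and column 6 already has {1, 6, 3}, so row 6, column 6 must be 5.

5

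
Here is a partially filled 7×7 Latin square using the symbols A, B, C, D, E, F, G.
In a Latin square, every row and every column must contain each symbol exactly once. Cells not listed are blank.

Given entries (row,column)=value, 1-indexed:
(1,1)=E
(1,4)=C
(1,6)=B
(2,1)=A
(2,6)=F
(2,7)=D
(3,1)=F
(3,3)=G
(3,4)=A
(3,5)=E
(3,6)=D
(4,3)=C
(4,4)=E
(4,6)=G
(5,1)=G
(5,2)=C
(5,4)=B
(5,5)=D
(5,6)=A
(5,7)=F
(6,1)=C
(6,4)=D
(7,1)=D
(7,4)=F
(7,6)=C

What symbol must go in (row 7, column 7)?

E

Row 2, column 4: row 2 has {A, D, F} and column 4 has {A, B, C, D, E, F}, leaving only G.
Row 3, column 2: row 3 has {A, D, E, F, G} and column 2 has {C}, leaving only B.
Row 2, column 2: row 2 has {A, D, F, G} and column 2 has {B, C}, leaving only E.
Row 2, column 3: row 2 has {A, D, E, F, G} and column 3 has {C, G}, leaving only B.
Row 2, column 5: row 2 has {A, B, D, E, F, G} and column 5 has {D, E}, leaving only C.
Row 3, column 7: row 3 has {A, B, D, E, F, G} and column 7 has {D, F}, leaving only C.
Row 4, column 1: row 4 has {C, E, G} and column 1 has {A, C, D, E, F, G}, leaving only B.
Row 4, column 7: row 4 has {B, C, E, G} and column 7 has {C, D, F}, leaving only A.
Row 1, column 7: row 1 has {B, C, E} and column 7 has {A, C, D, F}, leaving only G.
Row 4, column 5: row 4 has {A, B, C, E, G} and column 5 has {C, D, E}, leaving only F.
Row 1, column 5: row 1 has {B, C, E, G} and column 5 has {C, D, E, F}, leaving only A.
Row 4, column 2: row 4 has {A, B, C, E, F, G} and column 2 has {B, C, E}, leaving only D.
Row 1, column 2: row 1 has {A, B, C, E, G} and column 2 has {B, C, D, E}, leaving only F.
Row 1, column 3: row 1 has {A, B, C, E, F, G} and column 3 has {B, C, G}, leaving only D.
Row 5, column 3: row 5 has {A, B, C, D, F, G} and column 3 has {B, C, D, G}, leaving only E.
Row 6, column 6: row 6 has {C, D} and column 6 has {A, B, C, D, F, G}, leaving only E.
Row 6, column 7: row 6 has {C, D, E} and column 7 has {A, C, D, F, G}, leaving only B.
Row 7 already has {C, D, F} and column 7 already has {A, B, C, D, F, G}, so row 7, column 7 must be E.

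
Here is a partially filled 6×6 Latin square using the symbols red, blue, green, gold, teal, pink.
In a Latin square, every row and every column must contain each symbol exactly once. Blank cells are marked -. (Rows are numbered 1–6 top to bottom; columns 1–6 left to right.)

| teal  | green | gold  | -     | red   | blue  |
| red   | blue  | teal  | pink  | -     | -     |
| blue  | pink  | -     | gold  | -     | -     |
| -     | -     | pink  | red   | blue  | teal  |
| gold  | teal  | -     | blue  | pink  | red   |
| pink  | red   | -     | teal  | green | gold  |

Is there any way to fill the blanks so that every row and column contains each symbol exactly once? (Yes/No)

No

Row 1, column 4: row 1 together with column 4 already contain {red, blue, green, gold, teal, pink} — every symbol — so nothing can go there. The grid has no valid completion.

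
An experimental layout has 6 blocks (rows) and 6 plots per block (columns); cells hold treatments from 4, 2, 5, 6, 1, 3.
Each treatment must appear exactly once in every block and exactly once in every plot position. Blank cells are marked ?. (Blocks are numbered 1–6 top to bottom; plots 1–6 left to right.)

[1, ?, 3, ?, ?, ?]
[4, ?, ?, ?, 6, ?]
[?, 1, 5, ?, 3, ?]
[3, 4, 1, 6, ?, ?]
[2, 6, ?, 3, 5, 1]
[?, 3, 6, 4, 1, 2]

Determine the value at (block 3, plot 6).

Block 2, plot 3: block 2 has {4, 6} and plot 3 has {5, 6, 1, 3}, leaving only 2.
Block 2, plot 2: block 2 has {4, 2, 6} and plot 2 has {4, 6, 1, 3}, leaving only 5.
Block 1, plot 2: block 1 has {1, 3} and plot 2 has {4, 5, 6, 1, 3}, leaving only 2.
Block 1, plot 4: block 1 has {2, 1, 3} and plot 4 has {4, 6, 3}, leaving only 5.
Block 1, plot 5: block 1 has {2, 5, 1, 3} and plot 5 has {5, 6, 1, 3}, leaving only 4.
Block 1, plot 6: block 1 has {4, 2, 5, 1, 3} and plot 6 has {2, 1}, leaving only 6.
Block 3 already has {5, 1, 3} and plot 6 already has {2, 6, 1}, so block 3, plot 6 must be 4.

4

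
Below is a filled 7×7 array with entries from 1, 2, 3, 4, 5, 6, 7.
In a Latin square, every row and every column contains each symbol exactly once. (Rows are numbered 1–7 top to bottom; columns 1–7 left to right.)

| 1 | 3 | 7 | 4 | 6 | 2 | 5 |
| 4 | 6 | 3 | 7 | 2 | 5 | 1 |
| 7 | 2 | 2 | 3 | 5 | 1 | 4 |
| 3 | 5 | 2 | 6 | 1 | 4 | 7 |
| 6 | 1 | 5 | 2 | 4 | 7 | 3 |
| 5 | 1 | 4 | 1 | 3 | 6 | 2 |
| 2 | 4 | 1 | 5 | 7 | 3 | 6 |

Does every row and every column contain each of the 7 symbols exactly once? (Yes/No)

No

Row 6 contains 1 twice (at columns 2 and 4); row 3 is also not a permutation.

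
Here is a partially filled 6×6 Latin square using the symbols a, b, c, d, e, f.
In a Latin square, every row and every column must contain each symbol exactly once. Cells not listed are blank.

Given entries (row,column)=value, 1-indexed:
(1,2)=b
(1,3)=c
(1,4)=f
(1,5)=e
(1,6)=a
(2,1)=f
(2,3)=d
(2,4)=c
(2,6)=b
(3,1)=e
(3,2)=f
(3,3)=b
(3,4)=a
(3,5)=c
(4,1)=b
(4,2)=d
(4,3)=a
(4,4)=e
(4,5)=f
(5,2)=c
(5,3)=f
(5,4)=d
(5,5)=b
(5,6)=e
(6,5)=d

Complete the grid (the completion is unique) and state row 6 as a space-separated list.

Row 6, column 3: row 6 has {d} and column 3 has {a, b, c, d, f}, leaving only e.
Row 6, column 2: row 6 has {d, e} and column 2 has {b, c, d, f}, leaving only a.
Row 6, column 1: row 6 has {a, d, e} and column 1 has {b, e, f}, leaving only c.
Row 6, column 4: row 6 has {a, c, d, e} and column 4 has {a, c, d, e, f}, leaving only b.
Row 6, column 6: row 6 has {a, b, c, d, e} and column 6 has {a, b, e}, leaving only f.
So row 6 reads: c a e b d f.

c a e b d f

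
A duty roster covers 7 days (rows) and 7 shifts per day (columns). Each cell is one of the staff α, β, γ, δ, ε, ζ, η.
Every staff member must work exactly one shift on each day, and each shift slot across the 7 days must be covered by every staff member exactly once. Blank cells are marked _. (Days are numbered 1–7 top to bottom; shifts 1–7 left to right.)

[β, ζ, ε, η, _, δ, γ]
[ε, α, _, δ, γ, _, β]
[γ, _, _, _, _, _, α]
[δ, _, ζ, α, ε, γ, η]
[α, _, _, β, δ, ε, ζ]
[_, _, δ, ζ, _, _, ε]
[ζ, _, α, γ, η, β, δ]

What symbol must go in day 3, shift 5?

Day 1, shift 5: day 1 has {β, γ, δ, ε, ζ, η} and shift 5 has {γ, δ, ε, η}, leaving only α.
Day 2, shift 3: day 2 has {α, β, γ, δ, ε} and shift 3 has {α, δ, ε, ζ}, leaving only η.
Day 2, shift 6: day 2 has {α, β, γ, δ, ε, η} and shift 6 has {β, γ, δ, ε}, leaving only ζ.
Day 3, shift 3: day 3 has {α, γ} and shift 3 has {α, δ, ε, ζ, η}, leaving only β.
Day 3 already has {α, β, γ} and shift 5 already has {α, γ, δ, ε, η}, so day 3, shift 5 must be ζ.

ζ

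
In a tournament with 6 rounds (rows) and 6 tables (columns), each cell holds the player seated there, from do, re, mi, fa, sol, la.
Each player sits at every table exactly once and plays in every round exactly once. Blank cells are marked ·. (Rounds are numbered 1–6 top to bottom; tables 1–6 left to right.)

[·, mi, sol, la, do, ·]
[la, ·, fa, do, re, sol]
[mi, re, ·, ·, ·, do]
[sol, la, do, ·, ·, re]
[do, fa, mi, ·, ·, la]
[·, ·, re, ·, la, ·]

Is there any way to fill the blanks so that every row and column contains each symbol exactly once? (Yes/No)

Round 2, table 2: round 2 together with table 2 already contain {do, re, mi, fa, sol, la} — every symbol — so nothing can go there. The grid has no valid completion.

No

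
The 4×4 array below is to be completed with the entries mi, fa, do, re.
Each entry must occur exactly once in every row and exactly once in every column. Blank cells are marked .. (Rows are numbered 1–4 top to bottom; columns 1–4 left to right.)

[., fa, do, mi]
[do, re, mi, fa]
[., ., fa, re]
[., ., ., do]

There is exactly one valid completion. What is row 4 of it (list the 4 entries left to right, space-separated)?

fa mi re do

Row 4, column 2: row 4 has {do} and column 2 has {fa, re}, leaving only mi.
Row 4, column 3: row 4 has {mi, do} and column 3 has {mi, fa, do}, leaving only re.
Row 4, column 1: row 4 has {mi, do, re} and column 1 has {do}, leaving only fa.
So row 4 reads: fa mi re do.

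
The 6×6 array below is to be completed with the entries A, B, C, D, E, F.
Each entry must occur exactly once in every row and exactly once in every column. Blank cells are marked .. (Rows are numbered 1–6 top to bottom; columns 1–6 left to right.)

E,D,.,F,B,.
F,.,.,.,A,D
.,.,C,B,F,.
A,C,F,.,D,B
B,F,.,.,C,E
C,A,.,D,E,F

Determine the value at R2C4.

Row 1, column 3: row 1 has {B, D, E, F} and column 3 has {C, F}, leaving only A.
Row 1, column 6: row 1 has {A, B, D, E, F} and column 6 has {B, D, E, F}, leaving only C.
Row 3, column 1: row 3 has {B, C, F} and column 1 has {A, B, C, E, F}, leaving only D.
Row 3, column 2: row 3 has {B, C, D, F} and column 2 has {A, C, D, F}, leaving only E.
Row 2, column 2: row 2 has {A, D, F} and column 2 has {A, C, D, E, F}, leaving only B.
Row 2, column 3: row 2 has {A, B, D, F} and column 3 has {A, C, F}, leaving only E.
Row 2 already has {A, B, D, E, F} and column 4 already has {B, D, F}, so row 2, column 4 must be C.

C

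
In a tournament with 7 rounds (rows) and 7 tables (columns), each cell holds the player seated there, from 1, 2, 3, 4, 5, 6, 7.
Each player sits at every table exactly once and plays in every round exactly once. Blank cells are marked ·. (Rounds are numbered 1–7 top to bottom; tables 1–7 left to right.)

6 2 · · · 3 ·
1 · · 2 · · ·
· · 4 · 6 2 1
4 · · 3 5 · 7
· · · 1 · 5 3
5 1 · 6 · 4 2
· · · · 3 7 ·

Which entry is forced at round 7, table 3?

Round 2, table 6: round 2 has {1, 2} and table 6 has {2, 3, 4, 5, 7}, leaving only 6.
Round 4, table 2: round 4 has {3, 4, 5, 7} and table 2 has {1, 2}, leaving only 6.
Round 4, table 6: round 4 has {3, 4, 5, 6, 7} and table 6 has {2, 3, 4, 5, 6, 7}, leaving only 1.
Round 4, table 3: round 4 has {1, 3, 4, 5, 6, 7} and table 3 has {4}, leaving only 2.
Round 6, table 5: round 6 has {1, 2, 4, 5, 6} and table 5 has {3, 5, 6}, leaving only 7.
Round 2, table 5: round 2 has {1, 2, 6} and table 5 has {3, 5, 6, 7}, leaving only 4.
Round 1, table 5: round 1 has {2, 3, 6} and table 5 has {3, 4, 5, 6, 7}, leaving only 1.
Round 2, table 7: round 2 has {1, 2, 4, 6} and table 7 has {1, 2, 3, 7}, leaving only 5.
Round 1, table 7: round 1 has {1, 2, 3, 6} and table 7 has {1, 2, 3, 5, 7}, leaving only 4.
Round 5, table 5: round 5 has {1, 3, 5} and table 5 has {1, 3, 4, 5, 6, 7}, leaving only 2.
Round 5, table 1: round 5 has {1, 2, 3, 5} and table 1 has {1, 4, 5, 6}, leaving only 7.
Round 3, table 1: round 3 has {1, 2, 4, 6} and table 1 has {1, 4, 5, 6, 7}, leaving only 3.
Round 5, table 2: round 5 has {1, 2, 3, 5, 7} and table 2 has {1, 2, 6}, leaving only 4.
Round 5, table 3: round 5 has {1, 2, 3, 4, 5, 7} and table 3 has {2, 4}, leaving only 6.
Round 6, table 3: round 6 has {1, 2, 4, 5, 6, 7} and table 3 has {2, 4, 6}, leaving only 3.
Round 2, table 3: round 2 has {1, 2, 4, 5, 6} and table 3 has {2, 3, 4, 6}, leaving only 7.
Round 1, table 3: round 1 has {1, 2, 3, 4, 6} and table 3 has {2, 3, 4, 6, 7}, leaving only 5.
Round 7 already has {3, 7} and table 3 already has {2, 3, 4, 5, 6, 7}, so round 7, table 3 must be 1.

1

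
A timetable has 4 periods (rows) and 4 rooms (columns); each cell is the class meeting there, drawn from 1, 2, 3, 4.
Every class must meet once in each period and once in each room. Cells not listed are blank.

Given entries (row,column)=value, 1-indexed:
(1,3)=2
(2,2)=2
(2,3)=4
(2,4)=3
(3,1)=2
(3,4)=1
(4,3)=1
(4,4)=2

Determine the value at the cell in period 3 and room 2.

Period 1, room 4: period 1 has {2} and room 4 has {1, 2, 3}, leaving only 4.
Period 2, room 1: period 2 has {2, 3, 4} and room 1 has {2}, leaving only 1.
Period 1, room 1: period 1 has {2, 4} and room 1 has {1, 2}, leaving only 3.
Period 1, room 2: period 1 has {2, 3, 4} and room 2 has {2}, leaving only 1.
Period 3, room 3: period 3 has {1, 2} and room 3 has {1, 2, 4}, leaving only 3.
Period 3 already has {1, 2, 3} and room 2 already has {1, 2}, so period 3, room 2 must be 4.

4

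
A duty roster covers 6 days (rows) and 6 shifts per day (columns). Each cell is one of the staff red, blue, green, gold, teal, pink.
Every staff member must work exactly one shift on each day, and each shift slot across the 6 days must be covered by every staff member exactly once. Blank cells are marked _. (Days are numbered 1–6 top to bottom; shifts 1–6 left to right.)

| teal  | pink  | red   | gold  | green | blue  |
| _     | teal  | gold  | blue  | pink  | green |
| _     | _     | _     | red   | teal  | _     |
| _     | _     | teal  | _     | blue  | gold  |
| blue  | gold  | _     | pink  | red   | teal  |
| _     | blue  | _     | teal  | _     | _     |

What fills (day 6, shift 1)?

Day 2, shift 1: day 2 has {blue, green, gold, teal, pink} and shift 1 has {blue, teal}, leaving only red.
Day 3, shift 2: day 3 has {red, teal} and shift 2 has {blue, gold, teal, pink}, leaving only green.
Day 3, shift 6: day 3 has {red, green, teal} and shift 6 has {blue, green, gold, teal}, leaving only pink.
Day 3, shift 1: day 3 has {red, green, teal, pink} and shift 1 has {red, blue, teal}, leaving only gold.
Day 3, shift 3: day 3 has {red, green, gold, teal, pink} and shift 3 has {red, gold, teal}, leaving only blue.
Day 4, shift 2: day 4 has {blue, gold, teal} and shift 2 has {blue, green, gold, teal, pink}, leaving only red.
Day 4, shift 4: day 4 has {red, blue, gold, teal} and shift 4 has {red, blue, gold, teal, pink}, leaving only green.
Day 4, shift 1: day 4 has {red, blue, green, gold, teal} and shift 1 has {red, blue, gold, teal}, leaving only pink.
Day 6 already has {blue, teal} and shift 1 already has {red, blue, gold, teal, pink}, so day 6, shift 1 must be green.

green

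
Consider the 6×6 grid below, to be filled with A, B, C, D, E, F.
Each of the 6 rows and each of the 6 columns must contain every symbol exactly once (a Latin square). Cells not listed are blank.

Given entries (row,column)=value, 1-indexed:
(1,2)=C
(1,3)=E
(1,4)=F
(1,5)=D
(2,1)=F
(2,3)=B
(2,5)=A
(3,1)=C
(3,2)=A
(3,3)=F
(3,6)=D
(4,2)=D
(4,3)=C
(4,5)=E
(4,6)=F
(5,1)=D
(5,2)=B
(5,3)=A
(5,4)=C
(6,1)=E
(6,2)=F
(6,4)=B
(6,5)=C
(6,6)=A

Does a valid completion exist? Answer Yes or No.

Yes

No row or column among the givens repeats a symbol, and propagating forced cells runs into no contradiction.
One valid completion exists (for instance, A C E F D B / F E B D A C / C A F E B D / B D C A E F / D B A C F E / E F D B C A).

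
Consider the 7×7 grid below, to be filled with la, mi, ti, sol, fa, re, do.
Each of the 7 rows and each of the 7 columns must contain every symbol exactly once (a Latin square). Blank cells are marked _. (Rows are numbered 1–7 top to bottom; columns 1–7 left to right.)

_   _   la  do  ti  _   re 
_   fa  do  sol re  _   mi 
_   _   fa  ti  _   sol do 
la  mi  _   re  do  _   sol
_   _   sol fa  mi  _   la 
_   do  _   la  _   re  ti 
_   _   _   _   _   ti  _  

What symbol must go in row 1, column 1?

fa

Row 1, column 2: row 1 has {la, ti, re, do} and column 2 has {mi, fa, do}, leaving only sol.
Row 2, column 1: row 2 has {mi, sol, fa, re, do} and column 1 has {la}, leaving only ti.
Row 2, column 6: row 2 has {mi, ti, sol, fa, re, do} and column 6 has {ti, sol, re}, leaving only la.
Row 3, column 5: row 3 has {ti, sol, fa, do} and column 5 has {mi, ti, re, do}, leaving only la.
Row 3, column 2: row 3 has {la, ti, sol, fa, do} and column 2 has {mi, sol, fa, do}, leaving only re.
Row 3, column 1: row 3 has {la, ti, sol, fa, re, do} and column 1 has {la, ti}, leaving only mi.
Row 1 already has {la, ti, sol, re, do} and column 1 already has {la, mi, ti}, so row 1, column 1 must be fa.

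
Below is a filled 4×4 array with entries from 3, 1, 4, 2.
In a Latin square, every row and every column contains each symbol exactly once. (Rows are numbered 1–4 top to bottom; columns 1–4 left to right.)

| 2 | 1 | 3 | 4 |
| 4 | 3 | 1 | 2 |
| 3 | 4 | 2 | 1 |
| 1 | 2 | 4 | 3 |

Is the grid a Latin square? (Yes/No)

Yes

Each row is a permutation of the 4 symbols, and so is each column.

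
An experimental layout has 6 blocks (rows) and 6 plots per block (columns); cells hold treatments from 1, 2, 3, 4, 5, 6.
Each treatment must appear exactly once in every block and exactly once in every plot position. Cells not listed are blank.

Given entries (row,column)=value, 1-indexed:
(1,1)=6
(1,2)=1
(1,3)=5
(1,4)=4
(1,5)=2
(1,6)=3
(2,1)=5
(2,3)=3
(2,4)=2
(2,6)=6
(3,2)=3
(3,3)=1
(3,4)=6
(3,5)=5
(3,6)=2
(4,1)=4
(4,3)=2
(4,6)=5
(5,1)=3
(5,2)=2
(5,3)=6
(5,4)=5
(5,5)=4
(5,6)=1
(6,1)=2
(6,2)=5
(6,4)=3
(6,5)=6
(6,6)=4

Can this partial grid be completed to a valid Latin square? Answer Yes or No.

Block 3, plot 1: block 3 together with plot 1 already contain {1, 2, 3, 4, 5, 6} — every symbol — so nothing can go there. The grid has no valid completion.

No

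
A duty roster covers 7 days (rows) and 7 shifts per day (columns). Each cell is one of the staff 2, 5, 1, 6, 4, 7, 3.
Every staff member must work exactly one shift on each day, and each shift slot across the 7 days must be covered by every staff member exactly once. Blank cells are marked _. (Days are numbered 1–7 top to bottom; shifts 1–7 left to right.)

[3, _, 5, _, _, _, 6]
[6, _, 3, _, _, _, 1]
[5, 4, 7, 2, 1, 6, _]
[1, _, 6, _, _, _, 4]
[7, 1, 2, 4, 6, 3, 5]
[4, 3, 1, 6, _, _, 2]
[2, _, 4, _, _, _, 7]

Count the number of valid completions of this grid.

14

Day 1, shift 2: eliminating its day and shift leaves {2, 7}.
Day 1, shift 4: eliminating its day and shift leaves {1, 7}.
Day 1, shift 5: eliminating its day and shift leaves {2, 4, 7}.
Day 1, shift 6: eliminating its day and shift leaves {2, 1, 4, 7}.
Day 2, shift 2: eliminating its day and shift leaves {2, 5, 7}.
Day 2, shift 4: eliminating its day and shift leaves {5, 7}.
Day 2, shift 5: eliminating its day and shift leaves {2, 5, 4, 7}.
Day 2, shift 6: eliminating its day and shift leaves {2, 5, 4, 7}.
Day 3, shift 7: eliminating its day and shift leaves {3}.
Day 4, shift 2: eliminating its day and shift leaves {2, 5, 7}.
Day 4, shift 4: eliminating its day and shift leaves {5, 7, 3}.
Day 4, shift 5: eliminating its day and shift leaves {2, 5, 7, 3}.
Day 4, shift 6: eliminating its day and shift leaves {2, 5, 7}.
Day 6, shift 5: eliminating its day and shift leaves {5, 7}.
Day 6, shift 6: eliminating its day and shift leaves {5, 7}.
Day 7, shift 2: eliminating its day and shift leaves {5, 6}.
Day 7, shift 4: eliminating its day and shift leaves {5, 1, 3}.
Day 7, shift 5: eliminating its day and shift leaves {5, 3}.
Day 7, shift 6: eliminating its day and shift leaves {5, 1}.
Enumerating the assignments across these blanks that avoid any day or shift repeat gives 14 completions.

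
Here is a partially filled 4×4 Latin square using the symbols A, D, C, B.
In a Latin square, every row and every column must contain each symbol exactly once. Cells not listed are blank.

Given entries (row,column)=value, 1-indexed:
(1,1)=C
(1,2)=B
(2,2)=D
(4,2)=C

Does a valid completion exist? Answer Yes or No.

Yes

No row or column among the givens repeats a symbol, and propagating forced cells runs into no contradiction.
One valid completion exists (for instance, C B D A / B D A C / D A C B / A C B D).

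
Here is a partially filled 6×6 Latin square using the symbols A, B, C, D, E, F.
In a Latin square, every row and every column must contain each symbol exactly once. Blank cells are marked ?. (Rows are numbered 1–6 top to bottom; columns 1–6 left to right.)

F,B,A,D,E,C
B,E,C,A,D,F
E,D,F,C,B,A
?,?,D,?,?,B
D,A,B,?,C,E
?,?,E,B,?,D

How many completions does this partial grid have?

Row 4, column 1: eliminating its row and column leaves {A, C}.
Row 4, column 2: eliminating its row and column leaves {C, F}.
Row 4, column 4: eliminating its row and column leaves {E, F}.
Row 4, column 5: eliminating its row and column leaves {A, F}.
Row 5, column 4: eliminating its row and column leaves {F}.
Row 6, column 1: eliminating its row and column leaves {A, C}.
Row 6, column 2: eliminating its row and column leaves {C, F}.
Row 6, column 5: eliminating its row and column leaves {A, F}.
Enumerating the assignments across these blanks that avoid any row or column repeat gives 2 completions.

2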